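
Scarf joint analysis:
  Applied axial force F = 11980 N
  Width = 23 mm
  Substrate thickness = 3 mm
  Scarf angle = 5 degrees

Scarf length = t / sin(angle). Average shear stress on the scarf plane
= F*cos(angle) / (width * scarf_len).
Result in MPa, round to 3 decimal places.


Scarf length = 3 / sin(5 deg) = 34.4211 mm
cos(5 deg) = 0.996195
Shear = 11980 * 0.996195 / (23 * 34.4211)
= 15.075 MPa

15.075


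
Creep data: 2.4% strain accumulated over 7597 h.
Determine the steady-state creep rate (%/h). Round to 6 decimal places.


Rate = 2.4 / 7597 = 0.000316 %/h

0.000316


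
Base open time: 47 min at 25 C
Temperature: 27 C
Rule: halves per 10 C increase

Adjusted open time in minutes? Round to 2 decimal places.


Acceleration = 2^((27-25)/10) = 1.1487
Open time = 47 / 1.1487 = 40.92 min

40.92


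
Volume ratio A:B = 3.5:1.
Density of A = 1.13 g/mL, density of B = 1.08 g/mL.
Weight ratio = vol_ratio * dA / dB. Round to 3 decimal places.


Wt ratio = 3.5 * 1.13 / 1.08
= 3.662

3.662


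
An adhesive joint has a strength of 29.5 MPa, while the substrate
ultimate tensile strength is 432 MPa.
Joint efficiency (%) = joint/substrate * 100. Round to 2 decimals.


Efficiency = 29.5 / 432 * 100
= 6.83%

6.83


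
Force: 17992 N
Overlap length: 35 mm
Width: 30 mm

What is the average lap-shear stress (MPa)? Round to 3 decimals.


Average shear stress = F / (overlap * width)
= 17992 / (35 * 30)
= 17.135 MPa

17.135


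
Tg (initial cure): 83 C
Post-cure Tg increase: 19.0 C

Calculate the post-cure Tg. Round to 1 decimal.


Post-cure Tg = 83 + 19.0 = 102.0 C

102.0


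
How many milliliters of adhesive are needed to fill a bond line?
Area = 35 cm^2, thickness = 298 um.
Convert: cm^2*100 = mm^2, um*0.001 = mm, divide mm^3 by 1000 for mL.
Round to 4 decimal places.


= (35 * 100) * (298 * 0.001) / 1000
= 1.0430 mL

1.0430


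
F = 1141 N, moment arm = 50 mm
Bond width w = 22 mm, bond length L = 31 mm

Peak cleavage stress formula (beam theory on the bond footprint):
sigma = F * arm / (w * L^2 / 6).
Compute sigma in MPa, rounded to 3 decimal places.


sigma = (1141 * 50) / (22 * 961 / 6)
= 57050 * 6 / 21142
= 342300 / 21142
= 16.191 MPa

16.191


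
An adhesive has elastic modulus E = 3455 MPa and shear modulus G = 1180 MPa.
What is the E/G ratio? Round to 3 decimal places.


E/G = 3455 / 1180 = 2.928

2.928


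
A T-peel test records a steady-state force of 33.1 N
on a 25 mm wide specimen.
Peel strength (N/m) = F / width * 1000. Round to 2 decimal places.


Peel strength = 33.1 / 25 * 1000
= 1324.00 N/m

1324.00


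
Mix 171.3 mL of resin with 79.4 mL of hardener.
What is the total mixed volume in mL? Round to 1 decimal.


Total = 171.3 + 79.4 = 250.7 mL

250.7


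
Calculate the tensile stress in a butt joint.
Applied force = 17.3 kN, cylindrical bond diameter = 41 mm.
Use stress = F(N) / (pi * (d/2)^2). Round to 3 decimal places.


A = pi * 20.5^2 = 1320.2543 mm^2
sigma = 17300.0 / 1320.2543 = 13.104 MPa

13.104


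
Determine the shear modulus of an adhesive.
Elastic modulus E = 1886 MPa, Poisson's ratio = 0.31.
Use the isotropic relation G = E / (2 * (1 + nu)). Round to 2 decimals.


G = 1886 / (2*(1+0.31)) = 1886 / 2.62
= 719.85 MPa

719.85


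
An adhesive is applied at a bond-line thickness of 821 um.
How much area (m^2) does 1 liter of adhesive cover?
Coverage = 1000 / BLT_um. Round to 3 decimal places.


Coverage = 1000 / 821 = 1.218 m^2

1.218


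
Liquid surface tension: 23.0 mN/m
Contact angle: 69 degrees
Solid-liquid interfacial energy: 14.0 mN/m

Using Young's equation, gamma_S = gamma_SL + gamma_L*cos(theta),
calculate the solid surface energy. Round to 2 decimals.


gamma_S = 14.0 + 23.0 * cos(69)
= 22.24 mN/m

22.24


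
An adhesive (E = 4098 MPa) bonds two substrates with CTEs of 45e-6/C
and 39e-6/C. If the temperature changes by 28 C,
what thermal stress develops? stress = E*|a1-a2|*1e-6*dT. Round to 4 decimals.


Stress = 4098 * |45 - 39| * 1e-6 * 28
= 0.6885 MPa

0.6885


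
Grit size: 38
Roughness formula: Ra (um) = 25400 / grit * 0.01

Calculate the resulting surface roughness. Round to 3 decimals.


Ra = 25400 / 38 * 0.01
= 6.684 um

6.684


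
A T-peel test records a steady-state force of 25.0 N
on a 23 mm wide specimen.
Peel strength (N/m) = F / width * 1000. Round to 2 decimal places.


Peel strength = 25.0 / 23 * 1000
= 1086.96 N/m

1086.96


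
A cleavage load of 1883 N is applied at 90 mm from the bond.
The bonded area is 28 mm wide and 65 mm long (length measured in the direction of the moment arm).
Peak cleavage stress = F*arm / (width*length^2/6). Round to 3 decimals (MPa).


Moment = 1883 * 90 = 169470 N*mm
Section modulus = 28 * 4225 / 6 = 118300 / 6 mm^3
Stress = 169470 / (118300 / 6) = 1016820 / 118300
= 8.595 MPa

8.595


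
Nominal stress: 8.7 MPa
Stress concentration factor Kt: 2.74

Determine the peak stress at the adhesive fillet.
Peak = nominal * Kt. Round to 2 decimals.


Peak stress = 8.7 * 2.74
= 23.84 MPa

23.84


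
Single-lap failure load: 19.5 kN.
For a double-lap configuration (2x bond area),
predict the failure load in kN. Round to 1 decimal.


Failure load = 19.5 * 2 = 39.0 kN

39.0


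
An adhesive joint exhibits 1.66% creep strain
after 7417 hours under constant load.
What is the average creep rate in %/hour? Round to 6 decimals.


Creep rate = strain / time
= 1.66 / 7417
= 0.000224 %/h

0.000224


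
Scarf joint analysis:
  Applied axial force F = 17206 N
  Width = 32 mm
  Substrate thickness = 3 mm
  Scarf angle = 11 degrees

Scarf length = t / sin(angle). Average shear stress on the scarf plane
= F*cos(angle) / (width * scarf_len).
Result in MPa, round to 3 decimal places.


Scarf length = 3 / sin(11 deg) = 15.7225 mm
cos(11 deg) = 0.981627
Shear = 17206 * 0.981627 / (32 * 15.7225)
= 33.570 MPa

33.570


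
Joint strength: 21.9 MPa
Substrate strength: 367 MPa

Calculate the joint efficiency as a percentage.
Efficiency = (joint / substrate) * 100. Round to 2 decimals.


Efficiency = (21.9 / 367) * 100 = 5.97%

5.97


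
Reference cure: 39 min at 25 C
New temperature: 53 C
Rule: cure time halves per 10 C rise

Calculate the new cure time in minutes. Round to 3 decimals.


factor = 2^((53-25)/10) = 6.9644
t_new = 39 / 6.9644 = 5.600 min

5.600


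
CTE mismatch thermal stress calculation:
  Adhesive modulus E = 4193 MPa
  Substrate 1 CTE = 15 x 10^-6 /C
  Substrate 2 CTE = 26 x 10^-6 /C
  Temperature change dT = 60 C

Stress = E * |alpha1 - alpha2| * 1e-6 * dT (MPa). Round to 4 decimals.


delta_alpha = |15 - 26| = 11 x 10^-6/C
Stress = 4193 * 11e-6 * 60
= 2.7674 MPa

2.7674


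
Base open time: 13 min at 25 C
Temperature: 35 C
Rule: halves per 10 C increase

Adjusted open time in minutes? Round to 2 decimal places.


Acceleration = 2^((35-25)/10) = 2.0000
Open time = 13 / 2.0000 = 6.50 min

6.50


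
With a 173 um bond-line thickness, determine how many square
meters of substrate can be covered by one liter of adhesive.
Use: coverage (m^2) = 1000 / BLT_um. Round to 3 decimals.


Coverage = 1000 / 173 = 5.780 m^2

5.780


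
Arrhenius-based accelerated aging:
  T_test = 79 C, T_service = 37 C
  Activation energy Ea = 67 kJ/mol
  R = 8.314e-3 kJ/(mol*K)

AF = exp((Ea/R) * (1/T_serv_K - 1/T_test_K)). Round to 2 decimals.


T_test_K = 352.15, T_serv_K = 310.15
AF = exp((67/8.314e-3) * (1/310.15 - 1/352.15))
= 22.17

22.17


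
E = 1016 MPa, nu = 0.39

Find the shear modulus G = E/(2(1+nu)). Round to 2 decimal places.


G = 1016 / (2 * 1.39)
= 365.47 MPa

365.47


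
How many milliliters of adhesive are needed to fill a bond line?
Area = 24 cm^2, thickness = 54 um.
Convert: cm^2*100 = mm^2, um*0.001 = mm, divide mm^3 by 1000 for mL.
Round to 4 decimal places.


= (24 * 100) * (54 * 0.001) / 1000
= 0.1296 mL

0.1296


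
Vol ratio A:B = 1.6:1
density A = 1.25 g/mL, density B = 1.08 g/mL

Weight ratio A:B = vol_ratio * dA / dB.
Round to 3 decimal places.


Weight ratio = 1.6 * 1.25 / 1.08
= 1.852

1.852


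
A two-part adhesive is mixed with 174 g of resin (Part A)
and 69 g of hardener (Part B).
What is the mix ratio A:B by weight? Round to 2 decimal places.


Mix ratio = mass_A / mass_B
= 174 / 69
= 2.52

2.52


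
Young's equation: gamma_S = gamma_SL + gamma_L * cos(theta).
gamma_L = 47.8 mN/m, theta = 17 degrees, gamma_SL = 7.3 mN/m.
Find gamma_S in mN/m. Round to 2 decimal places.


cos(17 deg) = 0.956305
gamma_S = 7.3 + 47.8 * 0.956305
= 53.01 mN/m

53.01


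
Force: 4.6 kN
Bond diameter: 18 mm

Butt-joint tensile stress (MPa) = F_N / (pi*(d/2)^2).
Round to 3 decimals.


F_N = 4.6 * 1000 = 4600.0 N
A = pi*(9.0)^2 = 254.4690 mm^2
stress = 4600.0 / 254.4690 = 18.077 MPa

18.077


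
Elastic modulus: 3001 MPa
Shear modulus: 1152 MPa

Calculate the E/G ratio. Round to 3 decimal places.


E / G = 3001 / 1152 = 2.605

2.605


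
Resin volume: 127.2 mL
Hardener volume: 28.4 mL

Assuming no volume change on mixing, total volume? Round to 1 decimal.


V_total = 127.2 + 28.4 = 155.6 mL

155.6


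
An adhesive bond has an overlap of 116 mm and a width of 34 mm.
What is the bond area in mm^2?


Bond area = overlap * width
= 116 * 34
= 3944 mm^2

3944


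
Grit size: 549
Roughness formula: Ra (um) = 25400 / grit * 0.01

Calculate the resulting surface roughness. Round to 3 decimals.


Ra = 25400 / 549 * 0.01
= 0.463 um

0.463


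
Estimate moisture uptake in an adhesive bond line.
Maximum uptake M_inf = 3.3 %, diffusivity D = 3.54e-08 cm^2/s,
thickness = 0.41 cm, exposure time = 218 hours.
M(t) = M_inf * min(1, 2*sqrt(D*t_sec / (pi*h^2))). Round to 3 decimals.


Convert time: 218 h = 784800 s
ratio = min(1, 2*sqrt(3.54e-08*784800/(pi*0.41^2)))
= 0.458725
M(t) = 3.3 * 0.458725 = 1.514%

1.514


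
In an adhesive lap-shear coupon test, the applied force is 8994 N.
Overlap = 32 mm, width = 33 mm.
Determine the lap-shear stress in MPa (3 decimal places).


stress = F / (overlap * width)
= 8994 / (32 * 33)
= 8.517 MPa

8.517


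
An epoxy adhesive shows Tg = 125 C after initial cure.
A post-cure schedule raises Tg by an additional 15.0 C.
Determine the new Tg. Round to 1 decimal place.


New Tg = 125 + 15.0
= 140.0 C

140.0


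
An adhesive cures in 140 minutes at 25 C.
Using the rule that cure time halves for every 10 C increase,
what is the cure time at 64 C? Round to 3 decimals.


Factor = 2^((64 - 25) / 10) = 14.9285
Cure time = 140 / 14.9285
= 9.378 minutes

9.378


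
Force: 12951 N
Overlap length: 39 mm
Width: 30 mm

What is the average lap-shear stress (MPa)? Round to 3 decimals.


Average shear stress = F / (overlap * width)
= 12951 / (39 * 30)
= 11.069 MPa

11.069


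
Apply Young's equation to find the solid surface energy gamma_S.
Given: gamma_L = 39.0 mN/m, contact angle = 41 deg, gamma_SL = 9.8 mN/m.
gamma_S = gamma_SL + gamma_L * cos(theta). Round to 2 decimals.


theta_rad = 41 * pi/180 = 0.715585
gamma_S = 9.8 + 39.0 * cos(0.715585)
= 39.23 mN/m

39.23


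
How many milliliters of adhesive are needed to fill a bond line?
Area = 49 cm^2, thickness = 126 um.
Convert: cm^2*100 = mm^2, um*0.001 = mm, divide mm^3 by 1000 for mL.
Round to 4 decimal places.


= (49 * 100) * (126 * 0.001) / 1000
= 0.6174 mL

0.6174


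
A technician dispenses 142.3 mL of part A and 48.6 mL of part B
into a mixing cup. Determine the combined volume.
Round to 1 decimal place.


Combined volume = 142.3 + 48.6
= 190.9 mL

190.9


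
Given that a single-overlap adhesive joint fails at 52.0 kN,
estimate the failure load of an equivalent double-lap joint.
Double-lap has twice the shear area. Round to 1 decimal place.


Double-lap factor = 2
Expected load = 52.0 * 2 = 104.0 kN

104.0


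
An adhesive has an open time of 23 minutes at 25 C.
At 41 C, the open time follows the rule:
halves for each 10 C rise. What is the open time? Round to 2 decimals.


Factor = 2^((41-25)/10) = 3.0314
Open time = 23 / 3.0314 = 7.59 min

7.59


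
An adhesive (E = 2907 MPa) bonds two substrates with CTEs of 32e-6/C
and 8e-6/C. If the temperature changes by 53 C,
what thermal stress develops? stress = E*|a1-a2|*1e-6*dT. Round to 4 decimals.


Stress = 2907 * |32 - 8| * 1e-6 * 53
= 3.6977 MPa

3.6977


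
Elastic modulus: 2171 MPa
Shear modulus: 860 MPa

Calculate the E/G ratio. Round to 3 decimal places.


E / G = 2171 / 860 = 2.524

2.524


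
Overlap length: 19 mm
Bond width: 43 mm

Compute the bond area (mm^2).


Bond area = 19 * 43 = 817 mm^2

817


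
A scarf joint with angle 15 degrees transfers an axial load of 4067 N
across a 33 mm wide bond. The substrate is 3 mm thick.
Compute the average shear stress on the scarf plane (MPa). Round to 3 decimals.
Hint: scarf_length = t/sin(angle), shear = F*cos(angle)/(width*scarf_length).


scarf_length = 3 / sin(15 deg) = 11.5911 mm
cos(15 deg) = 0.965926
shear stress = 4067 * 0.965926 / (33 * 11.5911)
= 10.270 MPa

10.270


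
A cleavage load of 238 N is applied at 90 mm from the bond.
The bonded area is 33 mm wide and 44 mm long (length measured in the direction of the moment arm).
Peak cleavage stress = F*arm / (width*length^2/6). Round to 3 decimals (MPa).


Moment = 238 * 90 = 21420 N*mm
Section modulus = 33 * 1936 / 6 = 63888 / 6 mm^3
Stress = 21420 / (63888 / 6) = 128520 / 63888
= 2.012 MPa

2.012


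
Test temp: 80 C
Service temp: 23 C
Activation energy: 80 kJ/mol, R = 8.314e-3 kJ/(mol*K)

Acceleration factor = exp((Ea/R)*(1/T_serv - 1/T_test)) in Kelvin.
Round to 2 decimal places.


AF = exp((80/0.008314)*(1/296.15 - 1/353.15))
= 189.47

189.47


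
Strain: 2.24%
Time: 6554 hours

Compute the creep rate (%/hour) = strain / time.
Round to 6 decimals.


Creep rate = 2.24 / 6554
= 0.000342 %/h

0.000342


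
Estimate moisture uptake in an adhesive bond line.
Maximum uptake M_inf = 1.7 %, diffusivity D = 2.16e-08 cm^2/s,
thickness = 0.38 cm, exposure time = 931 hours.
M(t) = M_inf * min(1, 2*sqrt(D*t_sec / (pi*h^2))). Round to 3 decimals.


Convert time: 931 h = 3351600 s
ratio = min(1, 2*sqrt(2.16e-08*3351600/(pi*0.38^2)))
= 0.798959
M(t) = 1.7 * 0.798959 = 1.358%

1.358


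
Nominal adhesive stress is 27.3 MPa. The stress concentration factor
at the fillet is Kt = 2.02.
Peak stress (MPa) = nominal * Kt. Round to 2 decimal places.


Peak = 27.3 * 2.02 = 55.15 MPa

55.15


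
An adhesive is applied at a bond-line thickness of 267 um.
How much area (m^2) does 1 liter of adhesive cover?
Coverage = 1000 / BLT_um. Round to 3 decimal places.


Coverage = 1000 / 267 = 3.745 m^2

3.745


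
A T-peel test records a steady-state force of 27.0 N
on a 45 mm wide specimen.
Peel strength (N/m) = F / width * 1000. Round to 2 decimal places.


Peel strength = 27.0 / 45 * 1000
= 600.00 N/m

600.00


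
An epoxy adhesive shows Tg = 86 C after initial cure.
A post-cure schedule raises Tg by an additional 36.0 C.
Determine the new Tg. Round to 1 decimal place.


New Tg = 86 + 36.0
= 122.0 C

122.0


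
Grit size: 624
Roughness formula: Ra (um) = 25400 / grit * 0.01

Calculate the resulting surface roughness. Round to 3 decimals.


Ra = 25400 / 624 * 0.01
= 0.407 um

0.407


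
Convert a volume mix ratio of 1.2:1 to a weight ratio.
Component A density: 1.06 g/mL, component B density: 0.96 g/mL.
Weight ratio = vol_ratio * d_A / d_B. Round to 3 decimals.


= 1.2 * 1.06 / 0.96 = 1.325

1.325


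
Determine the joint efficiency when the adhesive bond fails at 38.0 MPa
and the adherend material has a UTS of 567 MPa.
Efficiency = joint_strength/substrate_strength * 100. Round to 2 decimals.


Joint efficiency = 38.0 / 567 * 100
= 6.70%

6.70


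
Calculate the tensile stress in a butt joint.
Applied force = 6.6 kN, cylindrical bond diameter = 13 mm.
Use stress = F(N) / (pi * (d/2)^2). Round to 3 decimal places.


A = pi * 6.5^2 = 132.7323 mm^2
sigma = 6600.0 / 132.7323 = 49.724 MPa

49.724


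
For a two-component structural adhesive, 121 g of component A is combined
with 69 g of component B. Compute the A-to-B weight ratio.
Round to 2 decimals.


Weight ratio A:B = 121 / 69
= 1.75

1.75


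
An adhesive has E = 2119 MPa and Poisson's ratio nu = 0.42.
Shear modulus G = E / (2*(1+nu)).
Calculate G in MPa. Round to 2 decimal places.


G = 2119 / (2*(1+0.42))
= 2119 / 2.84
= 746.13 MPa

746.13


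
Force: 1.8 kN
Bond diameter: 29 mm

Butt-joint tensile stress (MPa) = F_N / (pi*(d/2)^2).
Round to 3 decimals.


F_N = 1.8 * 1000 = 1800.0 N
A = pi*(14.5)^2 = 660.5199 mm^2
stress = 1800.0 / 660.5199 = 2.725 MPa

2.725


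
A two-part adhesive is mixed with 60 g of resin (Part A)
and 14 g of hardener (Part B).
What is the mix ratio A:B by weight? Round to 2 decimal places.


Mix ratio = mass_A / mass_B
= 60 / 14
= 4.29

4.29


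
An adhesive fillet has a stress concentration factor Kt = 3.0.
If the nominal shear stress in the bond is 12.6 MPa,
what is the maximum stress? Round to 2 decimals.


Max stress = 12.6 * 3.0 = 37.80 MPa

37.80


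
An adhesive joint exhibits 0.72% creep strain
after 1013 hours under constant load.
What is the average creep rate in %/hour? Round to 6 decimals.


Creep rate = strain / time
= 0.72 / 1013
= 0.000711 %/h

0.000711


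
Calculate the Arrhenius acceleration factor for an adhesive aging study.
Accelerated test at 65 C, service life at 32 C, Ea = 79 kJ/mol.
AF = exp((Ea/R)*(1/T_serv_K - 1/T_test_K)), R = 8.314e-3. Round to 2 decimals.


T_test = 338.15 K, T_serv = 305.15 K
Ea/R = 79 / 0.008314 = 9502.04
AF = exp(9502.04 * (1/305.15 - 1/338.15))
= 20.88

20.88


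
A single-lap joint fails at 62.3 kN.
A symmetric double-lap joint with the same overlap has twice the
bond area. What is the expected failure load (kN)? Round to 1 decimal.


Double-lap load = 2 * 62.3 = 124.6 kN

124.6


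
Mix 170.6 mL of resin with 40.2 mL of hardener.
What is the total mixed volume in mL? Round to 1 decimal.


Total = 170.6 + 40.2 = 210.8 mL

210.8


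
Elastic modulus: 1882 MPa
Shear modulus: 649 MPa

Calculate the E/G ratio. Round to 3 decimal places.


E / G = 1882 / 649 = 2.900

2.900


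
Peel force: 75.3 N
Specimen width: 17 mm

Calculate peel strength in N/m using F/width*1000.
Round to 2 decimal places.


Peel strength = 75.3 / 17 * 1000 = 4429.41 N/m

4429.41


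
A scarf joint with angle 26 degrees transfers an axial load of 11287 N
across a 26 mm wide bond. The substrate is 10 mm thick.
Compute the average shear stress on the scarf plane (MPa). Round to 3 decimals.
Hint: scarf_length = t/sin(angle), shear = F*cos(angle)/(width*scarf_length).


scarf_length = 10 / sin(26 deg) = 22.8117 mm
cos(26 deg) = 0.898794
shear stress = 11287 * 0.898794 / (26 * 22.8117)
= 17.104 MPa

17.104


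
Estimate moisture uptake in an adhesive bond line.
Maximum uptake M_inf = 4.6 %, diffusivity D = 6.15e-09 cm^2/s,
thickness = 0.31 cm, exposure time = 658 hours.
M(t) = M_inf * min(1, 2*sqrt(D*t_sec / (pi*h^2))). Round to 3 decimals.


Convert time: 658 h = 2368800 s
ratio = min(1, 2*sqrt(6.15e-09*2368800/(pi*0.31^2)))
= 0.439334
M(t) = 4.6 * 0.439334 = 2.021%

2.021


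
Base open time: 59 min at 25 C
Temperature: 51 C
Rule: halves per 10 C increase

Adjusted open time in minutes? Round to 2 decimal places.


Acceleration = 2^((51-25)/10) = 6.0629
Open time = 59 / 6.0629 = 9.73 min

9.73


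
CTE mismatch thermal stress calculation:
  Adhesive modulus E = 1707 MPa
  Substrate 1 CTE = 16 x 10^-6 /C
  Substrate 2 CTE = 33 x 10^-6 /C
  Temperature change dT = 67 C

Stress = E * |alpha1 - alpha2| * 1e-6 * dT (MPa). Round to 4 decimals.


delta_alpha = |16 - 33| = 17 x 10^-6/C
Stress = 1707 * 17e-6 * 67
= 1.9443 MPa

1.9443


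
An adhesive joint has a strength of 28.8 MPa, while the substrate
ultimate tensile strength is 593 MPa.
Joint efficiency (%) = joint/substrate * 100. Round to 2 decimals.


Efficiency = 28.8 / 593 * 100
= 4.86%

4.86


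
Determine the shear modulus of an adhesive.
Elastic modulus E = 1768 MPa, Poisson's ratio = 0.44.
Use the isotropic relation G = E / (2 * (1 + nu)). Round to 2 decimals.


G = 1768 / (2*(1+0.44)) = 1768 / 2.88
= 613.89 MPa

613.89


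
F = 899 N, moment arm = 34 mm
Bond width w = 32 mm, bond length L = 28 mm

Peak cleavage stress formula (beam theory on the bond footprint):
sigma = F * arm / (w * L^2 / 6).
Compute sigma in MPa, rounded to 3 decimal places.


sigma = (899 * 34) / (32 * 784 / 6)
= 30566 * 6 / 25088
= 183396 / 25088
= 7.310 MPa

7.310


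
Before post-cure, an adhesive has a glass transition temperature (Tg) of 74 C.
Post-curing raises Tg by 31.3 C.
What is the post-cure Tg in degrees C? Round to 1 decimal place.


Tg_post = Tg_base + delta_Tg
= 74 + 31.3
= 105.3 C

105.3


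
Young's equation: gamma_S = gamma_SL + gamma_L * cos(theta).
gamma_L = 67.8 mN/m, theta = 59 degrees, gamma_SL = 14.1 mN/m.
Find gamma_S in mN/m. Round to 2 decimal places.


cos(59 deg) = 0.515038
gamma_S = 14.1 + 67.8 * 0.515038
= 49.02 mN/m

49.02


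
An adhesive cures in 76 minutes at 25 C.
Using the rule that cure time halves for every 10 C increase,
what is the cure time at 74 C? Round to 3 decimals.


Factor = 2^((74 - 25) / 10) = 29.8571
Cure time = 76 / 29.8571
= 2.545 minutes

2.545


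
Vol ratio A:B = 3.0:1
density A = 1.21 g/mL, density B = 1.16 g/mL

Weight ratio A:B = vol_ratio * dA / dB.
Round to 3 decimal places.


Weight ratio = 3.0 * 1.21 / 1.16
= 3.129

3.129


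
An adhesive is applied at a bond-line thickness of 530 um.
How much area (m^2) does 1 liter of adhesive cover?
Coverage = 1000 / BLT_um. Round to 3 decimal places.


Coverage = 1000 / 530 = 1.887 m^2

1.887


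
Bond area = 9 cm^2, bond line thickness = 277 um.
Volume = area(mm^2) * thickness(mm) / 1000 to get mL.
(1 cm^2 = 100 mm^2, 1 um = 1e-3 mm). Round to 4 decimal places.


area_mm2 = 9 * 100 = 900
blt_mm = 277 * 1e-3 = 0.277
vol_mm3 = 900 * 0.277 = 249.3
vol_mL = 249.3 / 1000 = 0.2493 mL

0.2493


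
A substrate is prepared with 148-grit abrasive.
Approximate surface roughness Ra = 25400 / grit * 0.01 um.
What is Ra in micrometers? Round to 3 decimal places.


Ra = 25400 / 148 * 0.01 = 1.716 um

1.716


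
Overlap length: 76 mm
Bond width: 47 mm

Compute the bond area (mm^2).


Bond area = 76 * 47 = 3572 mm^2

3572


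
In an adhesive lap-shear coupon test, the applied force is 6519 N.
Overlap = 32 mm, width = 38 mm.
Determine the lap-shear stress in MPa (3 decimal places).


stress = F / (overlap * width)
= 6519 / (32 * 38)
= 5.361 MPa

5.361


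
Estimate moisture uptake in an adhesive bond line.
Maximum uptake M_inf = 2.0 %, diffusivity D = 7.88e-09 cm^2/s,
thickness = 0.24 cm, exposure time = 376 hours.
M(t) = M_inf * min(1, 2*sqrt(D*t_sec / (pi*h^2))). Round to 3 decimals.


Convert time: 376 h = 1353600 s
ratio = min(1, 2*sqrt(7.88e-09*1353600/(pi*0.24^2)))
= 0.485570
M(t) = 2.0 * 0.485570 = 0.971%

0.971


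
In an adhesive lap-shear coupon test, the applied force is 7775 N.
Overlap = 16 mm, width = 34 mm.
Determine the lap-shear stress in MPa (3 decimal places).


stress = F / (overlap * width)
= 7775 / (16 * 34)
= 14.292 MPa

14.292


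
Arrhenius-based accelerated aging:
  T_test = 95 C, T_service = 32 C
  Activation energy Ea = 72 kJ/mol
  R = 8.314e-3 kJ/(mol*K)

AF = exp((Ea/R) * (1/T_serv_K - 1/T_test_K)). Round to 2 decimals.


T_test_K = 368.15, T_serv_K = 305.15
AF = exp((72/8.314e-3) * (1/305.15 - 1/368.15))
= 128.58

128.58


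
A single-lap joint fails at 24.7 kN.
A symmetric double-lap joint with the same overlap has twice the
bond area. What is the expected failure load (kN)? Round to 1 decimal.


Double-lap load = 2 * 24.7 = 49.4 kN

49.4


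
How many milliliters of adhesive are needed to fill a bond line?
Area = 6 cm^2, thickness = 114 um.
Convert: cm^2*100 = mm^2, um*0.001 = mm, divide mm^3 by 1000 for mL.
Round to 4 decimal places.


= (6 * 100) * (114 * 0.001) / 1000
= 0.0684 mL

0.0684


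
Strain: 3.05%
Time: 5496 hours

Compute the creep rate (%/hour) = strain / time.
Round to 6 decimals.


Creep rate = 3.05 / 5496
= 0.000555 %/h

0.000555


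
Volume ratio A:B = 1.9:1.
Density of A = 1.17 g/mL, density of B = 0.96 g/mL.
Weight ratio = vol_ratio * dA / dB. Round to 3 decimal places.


Wt ratio = 1.9 * 1.17 / 0.96
= 2.316

2.316


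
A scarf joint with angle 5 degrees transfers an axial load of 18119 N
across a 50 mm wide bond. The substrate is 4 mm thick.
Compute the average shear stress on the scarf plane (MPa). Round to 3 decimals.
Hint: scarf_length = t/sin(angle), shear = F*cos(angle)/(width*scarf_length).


scarf_length = 4 / sin(5 deg) = 45.8949 mm
cos(5 deg) = 0.996195
shear stress = 18119 * 0.996195 / (50 * 45.8949)
= 7.866 MPa

7.866


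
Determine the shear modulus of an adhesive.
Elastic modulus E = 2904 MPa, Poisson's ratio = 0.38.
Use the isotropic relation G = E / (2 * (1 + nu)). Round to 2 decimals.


G = 2904 / (2*(1+0.38)) = 2904 / 2.76
= 1052.17 MPa

1052.17


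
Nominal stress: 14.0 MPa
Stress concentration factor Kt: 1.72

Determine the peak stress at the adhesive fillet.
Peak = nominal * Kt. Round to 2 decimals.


Peak stress = 14.0 * 1.72
= 24.08 MPa

24.08


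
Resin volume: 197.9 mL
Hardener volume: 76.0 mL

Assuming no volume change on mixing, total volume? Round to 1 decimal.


V_total = 197.9 + 76.0 = 273.9 mL

273.9


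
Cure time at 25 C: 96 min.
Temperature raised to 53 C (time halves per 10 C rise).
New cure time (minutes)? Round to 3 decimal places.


Acceleration factor = 2^(28/10) = 6.9644
New time = 96 / 6.9644 = 13.784 min

13.784


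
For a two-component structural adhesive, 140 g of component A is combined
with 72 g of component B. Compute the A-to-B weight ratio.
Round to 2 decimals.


Weight ratio A:B = 140 / 72
= 1.94

1.94


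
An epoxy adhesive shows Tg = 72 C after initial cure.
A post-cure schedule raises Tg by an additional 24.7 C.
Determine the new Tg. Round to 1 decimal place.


New Tg = 72 + 24.7
= 96.7 C

96.7


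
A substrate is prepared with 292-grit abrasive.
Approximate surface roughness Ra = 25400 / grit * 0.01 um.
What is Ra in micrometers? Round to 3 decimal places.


Ra = 25400 / 292 * 0.01 = 0.870 um

0.870


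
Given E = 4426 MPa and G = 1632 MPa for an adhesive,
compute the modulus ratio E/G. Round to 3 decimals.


E/G ratio = 4426 / 1632 = 2.712

2.712


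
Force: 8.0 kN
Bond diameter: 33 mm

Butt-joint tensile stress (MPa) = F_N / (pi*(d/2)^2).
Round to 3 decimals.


F_N = 8.0 * 1000 = 8000.0 N
A = pi*(16.5)^2 = 855.2986 mm^2
stress = 8000.0 / 855.2986 = 9.353 MPa

9.353


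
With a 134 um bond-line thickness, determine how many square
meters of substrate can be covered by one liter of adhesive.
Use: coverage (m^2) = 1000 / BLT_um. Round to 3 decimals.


Coverage = 1000 / 134 = 7.463 m^2

7.463


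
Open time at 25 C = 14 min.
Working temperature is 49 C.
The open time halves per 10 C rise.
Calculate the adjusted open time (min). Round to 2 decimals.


factor = 2^((49 - 25) / 10) = 5.2780
ot = 14 / 5.2780 = 2.65 min

2.65


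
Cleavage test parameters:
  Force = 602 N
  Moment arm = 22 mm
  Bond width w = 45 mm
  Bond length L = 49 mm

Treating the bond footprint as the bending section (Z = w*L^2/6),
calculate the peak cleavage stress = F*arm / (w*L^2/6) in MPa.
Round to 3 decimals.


M = 602 * 22 = 13244 N*mm
Z = 45 * 49^2 / 6 = 108045 / 6 mm^3
sigma = M / Z = 6 * 13244 / 108045 = 79464 / 108045
= 0.735 MPa

0.735


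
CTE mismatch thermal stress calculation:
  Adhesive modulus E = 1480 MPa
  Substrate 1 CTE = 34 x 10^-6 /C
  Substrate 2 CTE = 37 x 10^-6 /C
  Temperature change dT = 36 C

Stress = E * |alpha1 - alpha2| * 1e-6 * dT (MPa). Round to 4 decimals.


delta_alpha = |34 - 37| = 3 x 10^-6/C
Stress = 1480 * 3e-6 * 36
= 0.1598 MPa

0.1598


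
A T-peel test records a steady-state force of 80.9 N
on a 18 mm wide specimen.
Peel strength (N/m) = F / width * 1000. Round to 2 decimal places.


Peel strength = 80.9 / 18 * 1000
= 4494.44 N/m

4494.44


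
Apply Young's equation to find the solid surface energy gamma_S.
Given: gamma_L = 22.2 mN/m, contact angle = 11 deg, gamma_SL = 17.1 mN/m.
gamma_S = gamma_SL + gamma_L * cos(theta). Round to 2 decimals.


theta_rad = 11 * pi/180 = 0.191986
gamma_S = 17.1 + 22.2 * cos(0.191986)
= 38.89 mN/m

38.89


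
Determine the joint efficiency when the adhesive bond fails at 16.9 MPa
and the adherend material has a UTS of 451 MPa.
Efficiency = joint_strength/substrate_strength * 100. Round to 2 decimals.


Joint efficiency = 16.9 / 451 * 100
= 3.75%

3.75


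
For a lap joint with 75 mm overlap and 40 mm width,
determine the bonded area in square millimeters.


Area = 75 * 40 = 3000 mm^2

3000


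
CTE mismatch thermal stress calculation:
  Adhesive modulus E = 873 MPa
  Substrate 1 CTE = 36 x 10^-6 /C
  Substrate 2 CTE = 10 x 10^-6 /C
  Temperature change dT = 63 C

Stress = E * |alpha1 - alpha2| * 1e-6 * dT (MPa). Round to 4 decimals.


delta_alpha = |36 - 10| = 26 x 10^-6/C
Stress = 873 * 26e-6 * 63
= 1.4300 MPa

1.4300


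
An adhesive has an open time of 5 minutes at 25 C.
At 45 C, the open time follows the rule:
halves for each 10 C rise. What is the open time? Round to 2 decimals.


Factor = 2^((45-25)/10) = 4.0000
Open time = 5 / 4.0000 = 1.25 min

1.25


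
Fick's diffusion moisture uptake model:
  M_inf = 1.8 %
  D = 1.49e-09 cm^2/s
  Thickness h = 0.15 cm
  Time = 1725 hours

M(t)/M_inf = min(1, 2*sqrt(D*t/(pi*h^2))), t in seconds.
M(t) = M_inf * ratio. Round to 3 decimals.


t_sec = 1725 * 3600 = 6210000
ratio = 2*sqrt(1.49e-09*6210000/(pi*0.15^2))
= min(1, 0.723607)
= 0.723607
M(t) = 1.8 * 0.723607 = 1.302 %

1.302


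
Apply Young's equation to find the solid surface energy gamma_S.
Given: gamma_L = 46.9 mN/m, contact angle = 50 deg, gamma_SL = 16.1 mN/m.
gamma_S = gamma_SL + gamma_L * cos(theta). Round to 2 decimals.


theta_rad = 50 * pi/180 = 0.872665
gamma_S = 16.1 + 46.9 * cos(0.872665)
= 46.25 mN/m

46.25


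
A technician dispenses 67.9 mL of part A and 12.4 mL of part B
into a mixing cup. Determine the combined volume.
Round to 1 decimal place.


Combined volume = 67.9 + 12.4
= 80.3 mL

80.3


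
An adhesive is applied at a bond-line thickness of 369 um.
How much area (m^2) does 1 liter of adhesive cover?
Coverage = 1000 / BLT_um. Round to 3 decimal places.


Coverage = 1000 / 369 = 2.710 m^2

2.710


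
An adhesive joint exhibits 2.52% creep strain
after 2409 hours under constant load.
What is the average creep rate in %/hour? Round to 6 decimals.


Creep rate = strain / time
= 2.52 / 2409
= 0.001046 %/h

0.001046


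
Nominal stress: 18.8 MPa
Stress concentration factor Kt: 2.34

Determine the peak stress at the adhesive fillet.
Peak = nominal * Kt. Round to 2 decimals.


Peak stress = 18.8 * 2.34
= 43.99 MPa

43.99


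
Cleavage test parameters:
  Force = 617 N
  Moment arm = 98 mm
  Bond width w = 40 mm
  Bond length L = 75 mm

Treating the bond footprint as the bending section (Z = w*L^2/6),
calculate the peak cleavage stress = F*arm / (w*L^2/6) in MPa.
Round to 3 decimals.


M = 617 * 98 = 60466 N*mm
Z = 40 * 75^2 / 6 = 225000 / 6 mm^3
sigma = M / Z = 6 * 60466 / 225000 = 362796 / 225000
= 1.612 MPa

1.612


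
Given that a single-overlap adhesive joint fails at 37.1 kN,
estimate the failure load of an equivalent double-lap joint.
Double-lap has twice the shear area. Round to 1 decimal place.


Double-lap factor = 2
Expected load = 37.1 * 2 = 74.2 kN

74.2


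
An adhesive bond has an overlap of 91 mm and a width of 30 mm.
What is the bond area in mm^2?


Bond area = overlap * width
= 91 * 30
= 2730 mm^2

2730


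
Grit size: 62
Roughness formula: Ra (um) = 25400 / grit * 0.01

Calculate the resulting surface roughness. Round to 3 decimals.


Ra = 25400 / 62 * 0.01
= 4.097 um

4.097


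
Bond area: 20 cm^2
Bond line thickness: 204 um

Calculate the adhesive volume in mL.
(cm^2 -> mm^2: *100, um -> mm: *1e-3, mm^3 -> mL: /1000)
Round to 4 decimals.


V = 20*100 * 204*1e-3 / 1000
= 0.4080 mL

0.4080


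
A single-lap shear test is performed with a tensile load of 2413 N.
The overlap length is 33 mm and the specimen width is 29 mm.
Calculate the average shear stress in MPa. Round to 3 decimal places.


Shear stress = F / (overlap * width)
= 2413 / (33 * 29)
= 2413 / 957
= 2.521 MPa

2.521


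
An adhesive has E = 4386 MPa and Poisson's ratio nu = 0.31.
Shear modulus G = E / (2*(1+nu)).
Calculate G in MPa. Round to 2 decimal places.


G = 4386 / (2*(1+0.31))
= 4386 / 2.62
= 1674.05 MPa

1674.05


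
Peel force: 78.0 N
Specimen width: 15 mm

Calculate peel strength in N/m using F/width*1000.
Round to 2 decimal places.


Peel strength = 78.0 / 15 * 1000 = 5200.00 N/m

5200.00


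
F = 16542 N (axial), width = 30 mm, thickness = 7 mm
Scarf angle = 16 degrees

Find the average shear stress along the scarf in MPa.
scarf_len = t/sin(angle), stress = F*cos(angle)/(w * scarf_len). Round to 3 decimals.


scarf_len = 7/sin(16 deg) = 25.3957
cos(16 deg) = 0.961262
stress = 16542*0.961262/(30*25.3957) = 20.871 MPa

20.871


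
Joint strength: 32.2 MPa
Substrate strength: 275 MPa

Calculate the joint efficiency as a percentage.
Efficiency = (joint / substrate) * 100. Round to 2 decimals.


Efficiency = (32.2 / 275) * 100 = 11.71%

11.71


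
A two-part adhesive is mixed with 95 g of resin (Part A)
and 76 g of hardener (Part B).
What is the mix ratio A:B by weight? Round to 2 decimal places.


Mix ratio = mass_A / mass_B
= 95 / 76
= 1.25

1.25


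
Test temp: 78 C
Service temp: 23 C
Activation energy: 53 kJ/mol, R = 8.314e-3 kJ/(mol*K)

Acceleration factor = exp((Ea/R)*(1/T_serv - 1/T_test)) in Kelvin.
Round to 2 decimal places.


AF = exp((53/0.008314)*(1/296.15 - 1/351.15))
= 29.12

29.12


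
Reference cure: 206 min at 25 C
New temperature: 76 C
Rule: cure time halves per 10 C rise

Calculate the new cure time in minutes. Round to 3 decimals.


factor = 2^((76-25)/10) = 34.2968
t_new = 206 / 34.2968 = 6.006 min

6.006


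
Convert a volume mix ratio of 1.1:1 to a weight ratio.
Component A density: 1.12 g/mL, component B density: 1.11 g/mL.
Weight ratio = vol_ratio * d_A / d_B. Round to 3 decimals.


= 1.1 * 1.12 / 1.11 = 1.110

1.110


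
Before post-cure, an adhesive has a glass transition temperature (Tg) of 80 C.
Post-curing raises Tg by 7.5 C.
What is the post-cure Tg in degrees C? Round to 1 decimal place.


Tg_post = Tg_base + delta_Tg
= 80 + 7.5
= 87.5 C

87.5


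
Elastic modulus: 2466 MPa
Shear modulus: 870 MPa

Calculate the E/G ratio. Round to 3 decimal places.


E / G = 2466 / 870 = 2.834

2.834


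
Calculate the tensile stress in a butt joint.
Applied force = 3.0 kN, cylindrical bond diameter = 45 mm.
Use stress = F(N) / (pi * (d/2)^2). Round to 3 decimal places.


A = pi * 22.5^2 = 1590.4313 mm^2
sigma = 3000.0 / 1590.4313 = 1.886 MPa

1.886


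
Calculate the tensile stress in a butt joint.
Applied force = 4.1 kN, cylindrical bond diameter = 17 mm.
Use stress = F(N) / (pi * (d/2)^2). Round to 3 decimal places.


A = pi * 8.5^2 = 226.9801 mm^2
sigma = 4100.0 / 226.9801 = 18.063 MPa

18.063


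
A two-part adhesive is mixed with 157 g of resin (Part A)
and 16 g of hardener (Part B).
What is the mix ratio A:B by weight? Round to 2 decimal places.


Mix ratio = mass_A / mass_B
= 157 / 16
= 9.81

9.81


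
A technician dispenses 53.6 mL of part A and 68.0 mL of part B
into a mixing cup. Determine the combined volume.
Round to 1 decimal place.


Combined volume = 53.6 + 68.0
= 121.6 mL

121.6


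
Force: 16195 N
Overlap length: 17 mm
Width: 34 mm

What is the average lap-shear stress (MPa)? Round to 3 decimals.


Average shear stress = F / (overlap * width)
= 16195 / (17 * 34)
= 28.019 MPa

28.019


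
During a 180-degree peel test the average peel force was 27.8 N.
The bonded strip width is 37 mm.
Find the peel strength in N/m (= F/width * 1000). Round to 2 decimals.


Peel strength = F/width * 1000
= 27.8 / 37 * 1000
= 751.35 N/m

751.35


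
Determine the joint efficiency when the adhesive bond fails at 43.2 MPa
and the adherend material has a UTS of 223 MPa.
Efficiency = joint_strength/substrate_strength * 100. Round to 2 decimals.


Joint efficiency = 43.2 / 223 * 100
= 19.37%

19.37


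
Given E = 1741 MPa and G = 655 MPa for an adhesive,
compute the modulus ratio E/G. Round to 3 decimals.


E/G ratio = 1741 / 655 = 2.658

2.658


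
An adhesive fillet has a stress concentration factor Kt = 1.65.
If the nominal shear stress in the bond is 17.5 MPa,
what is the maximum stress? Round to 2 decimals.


Max stress = 17.5 * 1.65 = 28.88 MPa

28.88


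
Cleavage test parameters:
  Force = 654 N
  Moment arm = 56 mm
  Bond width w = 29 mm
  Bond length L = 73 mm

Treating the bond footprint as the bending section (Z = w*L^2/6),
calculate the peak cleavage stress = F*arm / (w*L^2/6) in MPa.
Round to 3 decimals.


M = 654 * 56 = 36624 N*mm
Z = 29 * 73^2 / 6 = 154541 / 6 mm^3
sigma = M / Z = 6 * 36624 / 154541 = 219744 / 154541
= 1.422 MPa

1.422


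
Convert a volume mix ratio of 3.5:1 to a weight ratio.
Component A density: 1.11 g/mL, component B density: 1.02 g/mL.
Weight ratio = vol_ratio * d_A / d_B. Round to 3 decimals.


= 3.5 * 1.11 / 1.02 = 3.809

3.809


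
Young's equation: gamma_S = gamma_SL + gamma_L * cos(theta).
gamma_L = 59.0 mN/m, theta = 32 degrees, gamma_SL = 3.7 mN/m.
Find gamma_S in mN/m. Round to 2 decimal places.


cos(32 deg) = 0.848048
gamma_S = 3.7 + 59.0 * 0.848048
= 53.73 mN/m

53.73


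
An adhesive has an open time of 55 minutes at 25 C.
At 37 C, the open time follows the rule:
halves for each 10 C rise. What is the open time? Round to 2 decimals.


Factor = 2^((37-25)/10) = 2.2974
Open time = 55 / 2.2974 = 23.94 min

23.94


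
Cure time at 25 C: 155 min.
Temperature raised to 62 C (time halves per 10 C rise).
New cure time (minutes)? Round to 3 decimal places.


Acceleration factor = 2^(37/10) = 12.9960
New time = 155 / 12.9960 = 11.927 min

11.927


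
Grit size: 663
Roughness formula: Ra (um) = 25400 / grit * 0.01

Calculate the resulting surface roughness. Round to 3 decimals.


Ra = 25400 / 663 * 0.01
= 0.383 um

0.383


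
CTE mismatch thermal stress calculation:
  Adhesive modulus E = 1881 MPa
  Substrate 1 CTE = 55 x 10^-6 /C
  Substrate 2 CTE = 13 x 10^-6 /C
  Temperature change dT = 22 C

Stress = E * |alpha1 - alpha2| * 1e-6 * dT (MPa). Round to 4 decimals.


delta_alpha = |55 - 13| = 42 x 10^-6/C
Stress = 1881 * 42e-6 * 22
= 1.7380 MPa

1.7380


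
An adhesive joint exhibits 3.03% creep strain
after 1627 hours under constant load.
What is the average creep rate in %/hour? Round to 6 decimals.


Creep rate = strain / time
= 3.03 / 1627
= 0.001862 %/h

0.001862


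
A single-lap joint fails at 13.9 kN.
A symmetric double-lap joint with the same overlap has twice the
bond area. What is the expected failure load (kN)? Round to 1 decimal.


Double-lap load = 2 * 13.9 = 27.8 kN

27.8


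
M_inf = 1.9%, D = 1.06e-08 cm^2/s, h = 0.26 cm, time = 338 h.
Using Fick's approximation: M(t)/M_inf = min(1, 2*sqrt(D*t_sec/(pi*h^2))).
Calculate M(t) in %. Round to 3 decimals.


t = 1216800 s
ratio = min(1, 2*sqrt(1.06e-08*1216800/(pi*0.0676)))
= 0.492883
M(t) = 1.9 * 0.492883 = 0.936%

0.936


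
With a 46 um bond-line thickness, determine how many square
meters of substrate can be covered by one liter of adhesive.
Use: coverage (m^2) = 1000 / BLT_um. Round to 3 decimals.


Coverage = 1000 / 46 = 21.739 m^2

21.739
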